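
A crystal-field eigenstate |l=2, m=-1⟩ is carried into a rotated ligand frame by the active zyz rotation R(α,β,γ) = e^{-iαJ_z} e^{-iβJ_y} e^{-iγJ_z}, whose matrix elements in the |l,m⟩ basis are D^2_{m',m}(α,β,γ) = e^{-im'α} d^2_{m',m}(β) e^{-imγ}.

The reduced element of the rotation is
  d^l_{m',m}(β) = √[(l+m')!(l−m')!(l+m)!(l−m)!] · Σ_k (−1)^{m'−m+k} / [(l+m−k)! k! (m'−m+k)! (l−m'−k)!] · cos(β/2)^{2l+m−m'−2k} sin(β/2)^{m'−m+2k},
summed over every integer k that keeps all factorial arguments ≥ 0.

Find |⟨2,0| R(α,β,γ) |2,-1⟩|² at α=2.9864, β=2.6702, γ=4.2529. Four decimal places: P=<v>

D^2_{0,-1}(2.9864,2.6702,4.2529) = e^{-i·0·2.9864}·d^2_{0,-1}(2.6702)·e^{-i·-1·4.2529}. Compute d first:
With c≡cos(β/2)=0.233520 and s≡sin(β/2)=0.972352, N=[2·2·1·6]^{1/2}=4.898979
k: max(0,(-1)−(0))=0 … min(2+(-1),2−(0))=1
  k=0: (−1)^1·4.8990/(2)·0.2335^3·0.9724^1 = -0.030330
  k=1: (−1)^2·4.8990/(2)·0.2335^1·0.9724^3 = +0.525860
d^2_{0,-1}(2.6702) = -0.030330 +0.525860 = +0.495530
|D^2_{0,-1}|² = |d^2_{0,-1}(β)|² = (+0.495530)² = 0.245550 (the z-rotation phases have unit modulus)

P=0.2456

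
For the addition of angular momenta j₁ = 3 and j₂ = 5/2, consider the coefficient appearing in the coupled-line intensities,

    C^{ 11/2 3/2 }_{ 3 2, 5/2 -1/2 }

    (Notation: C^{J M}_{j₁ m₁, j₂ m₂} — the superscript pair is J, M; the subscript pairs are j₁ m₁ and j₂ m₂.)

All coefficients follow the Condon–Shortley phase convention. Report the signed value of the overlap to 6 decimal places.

√[12·0!6!5!/12! · 5!1!2!3!7!4!] = √(4147200/11)
  +(−1)^0/∏(0,0,1,2,5,3)! = 1/1440  (running 1/1440)
⟨..|..⟩ = √(4147200/11)·(1/1440) = +0.426401

+0.426401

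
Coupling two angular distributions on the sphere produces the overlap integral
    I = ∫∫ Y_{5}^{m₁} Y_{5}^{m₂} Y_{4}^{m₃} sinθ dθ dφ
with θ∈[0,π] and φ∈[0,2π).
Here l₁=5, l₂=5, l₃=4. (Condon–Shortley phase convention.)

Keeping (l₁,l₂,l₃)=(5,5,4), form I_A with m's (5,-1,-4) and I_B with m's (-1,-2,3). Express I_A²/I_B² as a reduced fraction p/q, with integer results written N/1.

Shared (l₁,l₂,l₃)=(5,5,4): N and (l;000)² cancel in I_A²/I_B².
A: Δ = 6!·4!·4!/15! = 1/3153150; Racah Σ t=0..0: t=0:+1/414720 = 1/414720; ⇒ 3j(5 5 4; 5 -1 -4)² = 2/429, sgn +1
B: Δ = 6!·4!·4!/15! = 1/3153150; Racah Σ t=2..3: t=2:+1/6912 t=3:−1/5184 = -1/20736; ⇒ 3j(5 5 4; -1 -2 3)² = 5/2574, sgn +1
I_A²/I_B² = (2/429)/(5/2574) = 12/5

12/5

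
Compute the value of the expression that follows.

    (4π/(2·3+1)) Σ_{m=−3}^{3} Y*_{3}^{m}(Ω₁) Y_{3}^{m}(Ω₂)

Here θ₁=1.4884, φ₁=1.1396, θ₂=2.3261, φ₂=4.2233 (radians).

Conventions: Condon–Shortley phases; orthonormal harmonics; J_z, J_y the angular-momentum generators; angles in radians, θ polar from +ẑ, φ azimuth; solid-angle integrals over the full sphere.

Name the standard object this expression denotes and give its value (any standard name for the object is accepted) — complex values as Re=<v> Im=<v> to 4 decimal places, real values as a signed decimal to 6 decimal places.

This sum is the spherical-harmonic addition theorem: it equals the Legendre polynomial P_l(cos γ) of the angle γ between the two directions.
Addition theorem: P_3(cos γ) = (4π/7) Σ_m Y*_{lm}(Ω₁) Y_{lm}(Ω₂), m = −3…3:
  m=-3: Y*=-0.39723 - 0.11302j  Y=0.16016 - 0.01664j  product -0.06550 - 0.01149j
  m=-2: Y*=-0.05435 + 0.06344j  Y=0.20742 + 0.30804j  product -0.03082 - 0.00358j
  m=-1: Y*=-0.13006 - 0.28269j  Y=-0.14920 + 0.28033j  product 0.09865 + 0.00572j
  m=+0: Y*=-0.09110 + 0.00000j  Y=0.16638 + 0.00000j  product -0.01516 + 0.00000j
  m=+1: Y*=0.13006 - 0.28269j  Y=0.14920 + 0.28033j  product 0.09865 - 0.00572j
  m=+2: Y*=-0.05435 - 0.06344j  Y=0.20742 - 0.30804j  product -0.03082 + 0.00358j
  m=+3: Y*=0.39723 - 0.11302j  Y=-0.16016 - 0.01664j  product -0.06550 + 0.01149j
Total Σ_m = -0.01049 + 0.00000j. Multiply by 1.795196: -0.01883 + 0.00000j. P_3(cos γ) = -0.018826

Legendre polynomial (addition theorem), -0.018826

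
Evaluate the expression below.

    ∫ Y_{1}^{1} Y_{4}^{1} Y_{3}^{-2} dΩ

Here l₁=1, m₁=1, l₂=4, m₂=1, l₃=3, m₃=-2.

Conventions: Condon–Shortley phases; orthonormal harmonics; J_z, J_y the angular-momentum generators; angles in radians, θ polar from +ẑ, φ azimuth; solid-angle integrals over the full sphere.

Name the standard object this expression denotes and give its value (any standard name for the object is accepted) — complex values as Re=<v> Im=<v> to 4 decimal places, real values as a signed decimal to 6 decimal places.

This is a Gaunt coefficient — the integral of a triple product of spherical harmonics over the sphere.
Rules hold: Σm=0, L=8 even, 3≤3≤5.
N = 3·9·7 = 189
Δ = 2!·0!·6!/9! = 1/252
Racah Σ t=1..1: t=1:−1/36 = -1/36
⇒ 3j(1 4 3; 0 0 0)² = 4/63, sgn +1
Racah Σ t=0..0: t=0:+1/240 = 1/240
⇒ 3j(1 4 3; 1 1 -2)² = 1/84, sgn -1
4πI² = N·(3j₀)²·(3jₘ)² = 1/7
I = -1·√(0.142857/4π) = -0.10662181

Gaunt coefficient, -0.106622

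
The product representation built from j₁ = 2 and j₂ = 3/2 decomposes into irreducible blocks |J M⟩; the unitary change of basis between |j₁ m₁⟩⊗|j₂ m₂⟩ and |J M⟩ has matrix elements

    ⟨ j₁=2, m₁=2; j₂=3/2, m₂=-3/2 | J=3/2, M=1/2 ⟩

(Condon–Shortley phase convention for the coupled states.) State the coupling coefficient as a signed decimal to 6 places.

+0.632456

√[4·2!2!1!/6! · 4!0!0!3!2!1!] = √(32/5)
  +(−1)^0/∏(0,2,0,0,2,1)! = 1/4  (running 1/4)
⟨..|..⟩ = √(32/5)·(1/4) = +0.632456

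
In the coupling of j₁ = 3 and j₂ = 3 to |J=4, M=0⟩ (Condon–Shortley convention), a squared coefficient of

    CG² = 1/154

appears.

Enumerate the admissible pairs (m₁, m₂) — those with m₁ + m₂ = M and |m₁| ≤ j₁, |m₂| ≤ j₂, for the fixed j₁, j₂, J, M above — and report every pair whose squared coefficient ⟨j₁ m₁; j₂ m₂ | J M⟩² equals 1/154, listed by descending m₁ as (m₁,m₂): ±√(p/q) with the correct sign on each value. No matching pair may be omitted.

(1,-1): +√(1/154); (-1,1): +√(1/154)

Admissible pairs with m₁+m₂ = M = 0: (-3,3), (-2,2), (-1,1), (0,0), (1,-1), (2,-2), (3,-3)
  (m₁,m₂)=(3,-3): CG² = 9/154, CG = +√(9/154)
  (m₁,m₂)=(2,-2): CG² = 7/22, CG = +√(7/22)
  (m₁,m₂)=(1,-1): CG² = 1/154, CG = +√(1/154)   ← matches the target
  (m₁,m₂)=(0,0): CG² = 18/77, CG = −√(18/77)
  (m₁,m₂)=(-1,1): CG² = 1/154, CG = +√(1/154)   ← matches the target
  (m₁,m₂)=(-2,2): CG² = 7/22, CG = +√(7/22)
  (m₁,m₂)=(-3,3): CG² = 9/154, CG = +√(9/154)
Pairs with CG² = 1/154: (1,-1): +√(1/154); (-1,1): +√(1/154)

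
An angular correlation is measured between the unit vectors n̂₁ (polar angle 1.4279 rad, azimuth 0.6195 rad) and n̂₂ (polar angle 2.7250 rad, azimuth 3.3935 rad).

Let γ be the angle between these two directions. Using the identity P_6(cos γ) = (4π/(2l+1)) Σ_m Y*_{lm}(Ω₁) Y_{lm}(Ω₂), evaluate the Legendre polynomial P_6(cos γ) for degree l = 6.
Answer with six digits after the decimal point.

Term-by-term m-sum for l=6 (normalisation 4π/13 = 0.966644):
  m=-6: Y*=-0.381131-0.247211i  Y=+0.000126-0.002117i  product -0.000571+0.000776i
  m=-5: Y*=-0.226197+0.009980i  Y=+0.005085-0.015804i  product -0.000992+0.003626i
  m=-4: Y*=+0.209597-0.163879i  Y=+0.041869-0.066315i  product -0.002092-0.020761i
  m=-3: Y*=+0.070882-0.239536i  Y=+0.178054-0.167788i  product -0.027570-0.054543i
  m=-2: Y*=+0.067408+0.195650i  Y=+0.421505-0.232361i  product +0.073874+0.066804i
  m=-1: Y*=+0.208276+0.148533i  Y=+0.441450-0.113618i  product +0.108820+0.041906i
  m=+0: Y*=-0.190590-0.000000i  Y=-0.151795+0.000000i  product +0.028931+0.000000i
  m=+1: Y*=-0.208276+0.148533i  Y=-0.441450-0.113618i  product +0.108820-0.041906i
  m=+2: Y*=+0.067408-0.195650i  Y=+0.421505+0.232361i  product +0.073874-0.066804i
  m=+3: Y*=-0.070882-0.239536i  Y=-0.178054-0.167788i  product -0.027570+0.054543i
  m=+4: Y*=+0.209597+0.163879i  Y=+0.041869+0.066315i  product -0.002092+0.020761i
  m=+5: Y*=+0.226197+0.009980i  Y=-0.005085-0.015804i  product -0.000992-0.003626i
  m=+6: Y*=-0.381131+0.247211i  Y=+0.000126+0.002117i  product -0.000571-0.000776i
Accumulated sum +0.331866-0.000000i; after 4π/(2l+1) scaling, +0.320797-0.000000i ⇒ P_6 = 0.320797

0.320797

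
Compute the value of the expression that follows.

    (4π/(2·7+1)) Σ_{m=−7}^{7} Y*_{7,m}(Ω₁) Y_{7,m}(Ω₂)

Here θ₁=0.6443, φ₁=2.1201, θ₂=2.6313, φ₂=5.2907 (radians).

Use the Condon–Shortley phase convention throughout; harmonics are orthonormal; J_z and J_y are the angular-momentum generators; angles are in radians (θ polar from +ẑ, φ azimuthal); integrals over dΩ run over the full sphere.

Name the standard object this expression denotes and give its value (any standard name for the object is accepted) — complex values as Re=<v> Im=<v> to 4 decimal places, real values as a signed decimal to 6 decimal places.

Legendre polynomial (addition theorem), -0.760733

This sum is the spherical-harmonic addition theorem: it equals the Legendre polynomial P_l(cos γ) of the angle γ between the two directions.
Summing Y*_{l m}(θ₁,φ₁)·Y_{l m}(θ₂,φ₂) over m ∈ [−7, 7]; prefactor 4π/(2·7+1) = 0.837758:
  m=-7: Y*=-0.009123+0.010754i  Y=+0.002611+0.002044i  product -0.000046+0.000009i
  m=-6: Y*=+0.069405+0.010790i  Y=-0.020984+0.007147i  product -0.001533+0.000270i
  m=-5: Y*=-0.080703-0.193533i  Y=+0.022459-0.087945i  product -0.018833+0.002751i
  m=-4: Y*=-0.237724+0.328509i  Y=+0.169987+0.185254i  product -0.101268+0.011803i
  m=-3: Y*=+0.459947+0.035539i  Y=-0.453453+0.075104i  product -0.211234+0.018429i
  m=-2: Y*=-0.063978-0.125269i  Y=+0.185485-0.421936i  product -0.064722+0.003759i
  m=-1: Y*=+0.178548-0.291675i  Y=+0.003245+0.004971i  product +0.002029-0.000059i
  m=+0: Y*=-0.259790-0.000000i  Y=+0.449767+0.000000i  product -0.116845-0.000000i
  m=+1: Y*=-0.178548-0.291675i  Y=-0.003245+0.004971i  product +0.002029+0.000059i
  m=+2: Y*=-0.063978+0.125269i  Y=+0.185485+0.421936i  product -0.064722-0.003759i
  m=+3: Y*=-0.459947+0.035539i  Y=+0.453453+0.075104i  product -0.211234-0.018429i
  m=+4: Y*=-0.237724-0.328509i  Y=+0.169987-0.185254i  product -0.101268-0.011803i
  m=+5: Y*=+0.080703-0.193533i  Y=-0.022459-0.087945i  product -0.018833-0.002751i
  m=+6: Y*=+0.069405-0.010790i  Y=-0.020984-0.007147i  product -0.001533-0.000270i
  m=+7: Y*=+0.009123+0.010754i  Y=-0.002611+0.002044i  product -0.000046-0.000009i
Total Σ_m = -0.908058-0.000000i. Multiply by 0.837758: -0.760733-0.000000i. P_7(cos γ) = -0.760733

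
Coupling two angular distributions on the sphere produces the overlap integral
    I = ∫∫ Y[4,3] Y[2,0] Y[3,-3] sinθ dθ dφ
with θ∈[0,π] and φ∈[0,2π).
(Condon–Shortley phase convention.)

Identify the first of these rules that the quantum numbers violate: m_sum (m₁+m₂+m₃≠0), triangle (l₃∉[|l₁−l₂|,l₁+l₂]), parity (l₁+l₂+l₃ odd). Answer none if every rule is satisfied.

Σmᵢ = 0  ✓
l₃∈[|l₁−l₂|,l₁+l₂]=[2,6], have l₃=3  ✓
Σlᵢ = 9 ⇒ odd  ✗

parity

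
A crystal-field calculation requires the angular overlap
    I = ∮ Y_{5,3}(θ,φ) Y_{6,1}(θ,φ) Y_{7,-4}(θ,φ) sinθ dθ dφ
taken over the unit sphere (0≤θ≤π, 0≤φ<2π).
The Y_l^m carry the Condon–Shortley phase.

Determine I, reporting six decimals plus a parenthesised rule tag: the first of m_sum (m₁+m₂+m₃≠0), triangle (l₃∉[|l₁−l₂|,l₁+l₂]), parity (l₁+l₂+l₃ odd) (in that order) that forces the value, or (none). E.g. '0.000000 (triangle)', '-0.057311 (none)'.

-0.099902 (none)

Rules hold: Σm=0, L=18 even, 1≤7≤11.
N = 11·13·15 = 2145
Δ = 4!·6!·8!/19! = 1/174594420
Racah Σ t=0..4: t=0:+1/4147200 t=1:−1/207360 t=2:+1/82944 t=3:−1/207360 t=4:+1/4147200 = 1/345600
⇒ 3j(5 6 7; 0 0 0)² = 420/46189, sgn -1
Racah Σ t=0..2: t=0:+1/5806080 t=1:−1/1036800 t=2:+1/2073600 = -1/3225600
⇒ 3j(5 6 7; 3 1 -4)² = 27/4199, sgn +1
4πI² = N·(3j₀)²·(3jₘ)² = 170100/1356277
I = -1·√(0.125417/4π) = -0.09990173
No selection rule forces the value: the integral is nonzero (none).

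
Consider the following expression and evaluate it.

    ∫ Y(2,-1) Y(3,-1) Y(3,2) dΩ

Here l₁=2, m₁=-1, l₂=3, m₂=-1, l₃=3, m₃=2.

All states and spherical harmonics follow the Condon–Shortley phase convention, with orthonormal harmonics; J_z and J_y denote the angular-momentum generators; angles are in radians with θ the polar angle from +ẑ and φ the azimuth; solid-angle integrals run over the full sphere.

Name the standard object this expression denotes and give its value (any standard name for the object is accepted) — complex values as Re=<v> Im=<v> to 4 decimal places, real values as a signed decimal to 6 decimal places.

This is a Gaunt coefficient — the integral of a triple product of spherical harmonics over the sphere.
Rules hold: Σm=0, L=8 even, 1≤3≤5.
N = 5·7·7 = 245
Δ = 2!·2!·4!/9! = 1/3780
Racah Σ t=0..2: t=0:+1/24 t=1:−1/4 t=2:+1/24 = -1/6
⇒ 3j(2 3 3; 0 0 0)² = 4/105, sgn +1
Racah Σ t=1..2: t=1:−1/12 t=2:+1/48 = -1/16
⇒ 3j(2 3 3; -1 -1 2)² = 1/28, sgn +1
4πI² = N·(3j₀)²·(3jₘ)² = 1/3
I = +1·√(0.333333/4π) = 0.16286750

Gaunt coefficient, +0.162868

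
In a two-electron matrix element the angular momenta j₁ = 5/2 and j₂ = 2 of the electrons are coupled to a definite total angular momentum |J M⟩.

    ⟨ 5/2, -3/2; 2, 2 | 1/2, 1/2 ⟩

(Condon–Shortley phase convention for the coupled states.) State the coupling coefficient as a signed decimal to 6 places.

+0.258199  (= +√(1/15))

triangle: 4!×1!×0!/6! = 24/720
(j±m)!: 1!×4!×4!×0!×1!×0! = 576
prefactor² = (2J+1)×Δ×N² = 192/5
  k=4: +1/(4!×0!×0!×0!×1!×0!) = 1/24
Σ = 1/24  ⇒  CG² = 192/5×(1/24)² = 1/15
CG = +√(1/15) = +0.258199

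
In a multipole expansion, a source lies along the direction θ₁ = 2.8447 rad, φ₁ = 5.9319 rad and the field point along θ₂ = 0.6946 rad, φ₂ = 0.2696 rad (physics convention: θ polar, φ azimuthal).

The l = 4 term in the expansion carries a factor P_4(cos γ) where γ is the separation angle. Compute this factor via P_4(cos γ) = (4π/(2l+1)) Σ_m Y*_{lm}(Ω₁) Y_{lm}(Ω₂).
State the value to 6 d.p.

Summing Y*_{l m}(θ₁,φ₁)·Y_{l m}(θ₂,φ₂) over m ∈ [−4, 4]; prefactor 4π/(2·4+1) = 1.396263:
  m=-4: Y*=0.00053 - 0.00320j  Y=0.03512 - 0.06546j  product -0.00019 - 0.00015j
  m=-3: Y*=-0.01481 + 0.02605j  Y=0.17410 - 0.18245j  product 0.00217 + 0.00724j
  m=-2: Y*=0.11801 - 0.09992j  Y=0.36836 - 0.22041j  product 0.02145 - 0.06282j
  m=-1: Y*=-0.42261 + 0.15488j  Y=0.25387 - 0.07015j  product -0.09642 + 0.06897j
  m=+0: Y*=0.51126 + 0.00000j  Y=-0.26585 + 0.00000j  product -0.13592 + 0.00000j
  m=+1: Y*=0.42261 + 0.15488j  Y=-0.25387 - 0.07015j  product -0.09642 - 0.06897j
  m=+2: Y*=0.11801 + 0.09992j  Y=0.36836 + 0.22041j  product 0.02145 + 0.06282j
  m=+3: Y*=0.01481 + 0.02605j  Y=-0.17410 - 0.18245j  product 0.00217 - 0.00724j
  m=+4: Y*=0.00053 + 0.00320j  Y=0.03512 + 0.06546j  product -0.00019 + 0.00015j
Σ over m = -0.28190 + 0.00000j; ×(4π/9) → -0.39361 + 0.00000j. Real part: -0.393610

-0.393610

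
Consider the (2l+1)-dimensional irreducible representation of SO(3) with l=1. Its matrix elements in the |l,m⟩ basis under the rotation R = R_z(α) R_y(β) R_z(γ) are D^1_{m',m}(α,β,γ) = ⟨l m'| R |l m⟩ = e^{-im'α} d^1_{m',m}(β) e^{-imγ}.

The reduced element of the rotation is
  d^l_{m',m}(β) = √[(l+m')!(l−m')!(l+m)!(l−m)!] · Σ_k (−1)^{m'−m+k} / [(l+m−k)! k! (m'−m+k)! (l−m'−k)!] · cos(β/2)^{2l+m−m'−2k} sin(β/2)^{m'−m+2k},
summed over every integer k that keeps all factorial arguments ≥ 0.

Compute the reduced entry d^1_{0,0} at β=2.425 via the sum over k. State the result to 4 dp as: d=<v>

d=-0.7540

d^1_{0,0}(β=2.4250) via the finite sum:
With c≡cos(β/2)=0.350679 and s≡sin(β/2)=0.936496, N=[1·1·1·1]^{1/2}=1.000000
k∈{0,1} keeps every argument non-negative
  k=0: (−1)^0·1.0000/(1)·0.3507^2·0.9365^0 = +0.122976
  k=1: (−1)^1·1.0000/(1)·0.3507^0·0.9365^2 = -0.877024
d^1_{0,0}(2.4250) = +0.122976 -0.877024 = -0.754048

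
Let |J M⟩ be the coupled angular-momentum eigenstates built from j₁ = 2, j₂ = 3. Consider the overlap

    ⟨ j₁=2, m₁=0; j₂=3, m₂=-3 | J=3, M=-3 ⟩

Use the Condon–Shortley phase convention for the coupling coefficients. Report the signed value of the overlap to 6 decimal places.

+√(5/12) ≈ +0.645497

j₁+j₂−J=2  J+j₁−j₂=2  J−j₁+j₂=4  j₁+j₂+J+1=9
(j₁±m₁, j₂±m₂, J±M) = (2,2,0,6,0,6)
P² = 3840
sum k=0..0:
  [0] +1/96 = 1/96
S = 1/96
C² = P²·S² = 5/12 ; C = +0.645497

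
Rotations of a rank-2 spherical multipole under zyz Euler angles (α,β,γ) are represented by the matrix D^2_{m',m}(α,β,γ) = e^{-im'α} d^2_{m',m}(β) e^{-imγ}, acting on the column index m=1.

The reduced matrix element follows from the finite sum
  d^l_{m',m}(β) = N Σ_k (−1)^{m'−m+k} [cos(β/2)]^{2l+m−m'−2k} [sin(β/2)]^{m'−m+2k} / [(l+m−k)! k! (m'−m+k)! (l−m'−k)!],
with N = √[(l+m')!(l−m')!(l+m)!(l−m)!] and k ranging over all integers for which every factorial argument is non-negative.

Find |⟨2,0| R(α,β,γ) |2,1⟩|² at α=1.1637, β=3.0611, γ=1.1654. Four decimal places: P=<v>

D^2_{0,1}(1.1637,3.0611,1.1654) = e^{-i·0·1.1637}·d^2_{0,1}(3.0611)·e^{-i·1·1.1654}. Compute d first:
c=cos(3.061100/2)=0.040235, s=sin(3.061100/2)=0.999190; N=√[2·2·6·1]=4.898979
Admissible k: 1..2 (factorial args all ≥0)
  k=1: (−1)^0·4.8990/(2)·0.0402^3·0.9992^1 = +0.000159
  k=2: (−1)^1·4.8990/(2)·0.0402^1·0.9992^3 = -0.098317
d^2_{0,1}(3.0611) = +0.000159 -0.098317 = -0.098158
|D^2_{0,1}|² = |d^2_{0,1}(β)|² = (-0.098158)² = 0.009635 (the z-rotation phases have unit modulus)

P=0.0096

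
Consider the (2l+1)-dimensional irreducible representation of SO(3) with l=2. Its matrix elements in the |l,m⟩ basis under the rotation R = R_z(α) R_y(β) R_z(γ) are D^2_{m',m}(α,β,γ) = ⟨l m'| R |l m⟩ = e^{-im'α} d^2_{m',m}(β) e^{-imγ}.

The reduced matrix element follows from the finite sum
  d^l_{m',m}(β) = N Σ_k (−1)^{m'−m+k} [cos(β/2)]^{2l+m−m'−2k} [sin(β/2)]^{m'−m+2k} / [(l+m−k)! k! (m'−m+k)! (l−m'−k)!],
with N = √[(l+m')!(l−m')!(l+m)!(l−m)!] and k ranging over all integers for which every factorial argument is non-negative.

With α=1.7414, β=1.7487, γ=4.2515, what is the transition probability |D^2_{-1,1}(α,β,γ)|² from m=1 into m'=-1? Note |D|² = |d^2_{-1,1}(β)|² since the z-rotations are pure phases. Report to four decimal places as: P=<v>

P=0.1446

Split into d^2_{-1,1}(β=1.7487) × two z-phases.
c=cos(1.748700/2)=0.641496, s=sin(1.748700/2)=0.767127; N=√[1·6·6·1]=6.000000
Admissible k: 2..3 (factorial args all ≥0)
  k=2: (−1)^0·6.0000/(2)·0.6415^2·0.7671^2 = +0.726512
  k=3: (−1)^1·6.0000/(6)·0.6415^0·0.7671^4 = -0.346313
d^2_{-1,1}(1.7487) = +0.726512 -0.346313 = +0.380199
|D^2_{-1,1}|² = |d^2_{-1,1}(β)|² = (+0.380199)² = 0.144552 (the z-rotation phases have unit modulus)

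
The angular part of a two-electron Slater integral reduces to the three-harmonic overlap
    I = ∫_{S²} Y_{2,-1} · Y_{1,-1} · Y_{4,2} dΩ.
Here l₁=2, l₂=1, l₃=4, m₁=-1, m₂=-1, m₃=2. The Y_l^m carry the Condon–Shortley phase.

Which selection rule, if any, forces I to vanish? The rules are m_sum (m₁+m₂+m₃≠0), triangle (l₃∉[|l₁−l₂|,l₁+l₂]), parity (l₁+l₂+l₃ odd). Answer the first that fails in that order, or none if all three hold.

m₁+m₂+m₃ = -1 − 1 + 2 = 0  ✓
triangle: need |l₁−l₂| ≤ l₃ ≤ l₁+l₂ = [1,3]; l₃=4 is outside  ✗
parity: l₁+l₂+l₃ = 7 is odd

triangle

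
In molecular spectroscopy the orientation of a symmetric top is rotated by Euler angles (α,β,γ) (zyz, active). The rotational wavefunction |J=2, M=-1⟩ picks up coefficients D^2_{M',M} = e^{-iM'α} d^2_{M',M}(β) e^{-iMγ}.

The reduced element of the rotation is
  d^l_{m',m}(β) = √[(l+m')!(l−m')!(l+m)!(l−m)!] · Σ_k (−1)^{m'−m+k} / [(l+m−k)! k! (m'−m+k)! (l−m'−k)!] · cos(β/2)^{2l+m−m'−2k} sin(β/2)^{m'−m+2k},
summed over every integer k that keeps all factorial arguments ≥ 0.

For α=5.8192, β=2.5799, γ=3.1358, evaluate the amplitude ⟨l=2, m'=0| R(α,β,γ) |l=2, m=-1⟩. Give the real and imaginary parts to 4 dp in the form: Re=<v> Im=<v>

Re=-0.5521 Im=0.0032

First d^2_{0,-1}(β=2.5799), then the phase factors e^{-i(0)α} and e^{-i(-1)γ}:
With c≡cos(β/2)=0.277169 and s≡sin(β/2)=0.960821, N=[2·2·1·6]^{1/2}=4.898979
The bounds max(0,m−m')=0 and min(l+m,l−m')=1 give 2 terms
  k=0: (−1)^1·4.8990/(2)·0.2772^3·0.9608^1 = -0.050113
  k=1: (−1)^2·4.8990/(2)·0.2772^1·0.9608^3 = +0.602210
d^2_{0,-1}(2.5799) = -0.050113 +0.602210 = +0.552097
Attach z-rotation phases: D = e^{-i(0)(5.8192)}·(+0.552097)·e^{-i(-1)(3.1358)} = -0.552087+0.003198i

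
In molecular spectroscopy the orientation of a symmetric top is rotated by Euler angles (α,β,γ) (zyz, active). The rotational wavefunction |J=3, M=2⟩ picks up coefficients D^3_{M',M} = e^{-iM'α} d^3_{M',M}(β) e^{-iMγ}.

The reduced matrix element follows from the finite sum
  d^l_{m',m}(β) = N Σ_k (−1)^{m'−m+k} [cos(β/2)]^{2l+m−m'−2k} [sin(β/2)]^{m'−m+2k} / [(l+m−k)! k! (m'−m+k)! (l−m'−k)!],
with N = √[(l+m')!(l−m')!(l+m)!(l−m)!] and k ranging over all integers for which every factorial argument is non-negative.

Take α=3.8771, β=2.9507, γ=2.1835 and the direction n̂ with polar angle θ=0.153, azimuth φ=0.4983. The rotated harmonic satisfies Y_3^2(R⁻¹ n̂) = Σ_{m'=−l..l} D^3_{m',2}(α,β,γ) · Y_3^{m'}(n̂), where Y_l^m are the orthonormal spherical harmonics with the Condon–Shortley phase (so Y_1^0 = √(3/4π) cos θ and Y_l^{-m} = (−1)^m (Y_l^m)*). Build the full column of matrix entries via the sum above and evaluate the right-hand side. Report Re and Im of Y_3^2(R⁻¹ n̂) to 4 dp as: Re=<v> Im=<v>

Need the full column D^3_{m',2} for m'=−3..3 at α=3.8771, β=2.9507, γ=2.1835.
cos(β/2)=0.095301, sin(β/2)=0.995448
d^3_{-3,2}: single k=5 term ⇒ +0.228176;  D = +0.126888+0.189641i
d^3_{-2,2}: k∈[4..5] ⇒ +0.044591 -0.973000 = -0.928409;  D = +0.900547+0.225738i
d^3_{-1,2}: k∈[3..4] ⇒ +0.005400 -0.294573 = -0.289173;  D = -0.255161+0.136067i
d^3_{0,2}: k∈[2..3] ⇒ +0.000448 -0.048847 = -0.048399;  D = +0.016386-0.045541i
d^3_{1,2}: k∈[1..2] ⇒ +0.000025 -0.005400 = -0.005375;  D = +0.002044+0.004971i
d^3_{2,2}: k∈[0..1] ⇒ +0.000001 -0.000409 = -0.000408;  D = -0.000368-0.000176i
d^3_{3,2}: single k=0 term ⇒ -0.000019;  D = +0.000018-0.000005i
Y_3^{m'}(θ=0.153,φ=0.4983) and Σ D·Y over m':
  (+0.1269+0.1896i)·(+0.0001-0.0015i)  (+0.9005+0.2257i)·(+0.0127-0.0197i)  (-0.2552+0.1361i)·(+0.1680-0.0914i)  (+0.0164-0.0455i)·(+0.6948+0.0000i)  (+0.0020+0.0050i)·(-0.1680-0.0914i)  (-0.0004-0.0002i)·(+0.0127+0.0197i)  (+0.0000-0.0000i)·(-0.0001-0.0015i)
Y_3^2(R⁻¹ n̂) = -0.002725-0.001509i

Re=-0.0027 Im=-0.0015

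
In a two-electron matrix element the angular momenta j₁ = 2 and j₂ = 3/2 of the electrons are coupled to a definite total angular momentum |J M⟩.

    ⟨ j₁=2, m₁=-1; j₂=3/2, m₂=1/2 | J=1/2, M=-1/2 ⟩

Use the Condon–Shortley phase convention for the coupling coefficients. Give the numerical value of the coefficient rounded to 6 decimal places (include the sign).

+0.547723

√[2·3!1!0!/5! · 1!3!2!1!0!1!] = √(6/5)
  +(−1)^2/∏(2,1,1,0,0,0)! = 1/2  (running 1/2)
⟨..|..⟩ = √(6/5)·(1/2) = +0.547723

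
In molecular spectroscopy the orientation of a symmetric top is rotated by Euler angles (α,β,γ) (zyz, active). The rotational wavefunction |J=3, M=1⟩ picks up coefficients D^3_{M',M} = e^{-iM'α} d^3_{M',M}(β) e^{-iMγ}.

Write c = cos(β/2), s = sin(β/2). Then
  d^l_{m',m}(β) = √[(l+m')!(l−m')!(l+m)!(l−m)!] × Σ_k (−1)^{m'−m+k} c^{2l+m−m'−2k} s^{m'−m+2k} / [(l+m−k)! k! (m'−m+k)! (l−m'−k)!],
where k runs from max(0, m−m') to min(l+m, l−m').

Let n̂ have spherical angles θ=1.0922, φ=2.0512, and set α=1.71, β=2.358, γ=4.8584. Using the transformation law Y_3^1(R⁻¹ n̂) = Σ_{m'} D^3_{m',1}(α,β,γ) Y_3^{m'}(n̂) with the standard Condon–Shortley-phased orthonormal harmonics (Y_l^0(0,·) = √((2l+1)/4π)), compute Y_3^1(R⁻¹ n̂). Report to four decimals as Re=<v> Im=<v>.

Re=-0.0899 Im=-0.1819

Need the full column D^3_{m',1} for m'=−3..3 at α=1.7100, β=2.3580, γ=4.8584.
cos(β/2)=0.381849, sin(β/2)=0.924225
d^3_{-3,1}: single k=4 term ⇒ +0.412040;  D = +0.396936+0.110539i
d^3_{-2,1}: k∈[3..4] ⇒ +0.277996 -0.814291 = -0.536295;  D = -0.070796+0.531602i
d^3_{-1,1}: k∈[2..4] ⇒ +0.108962 -0.851107 +0.623254 = -0.118891;  D = +0.118888-0.000809i
d^3_{0,1}: k∈[1..3] ⇒ +0.025991 -0.456794 +0.892011 = +0.461208;  D = +0.067102+0.456301i
d^3_{1,1}: k∈[0..2] ⇒ +0.003100 -0.145282 +0.638330 = +0.496148;  D = +0.476104-0.139598i
d^3_{2,1}: k∈[0..1] ⇒ -0.023727 +0.277996 = +0.254269;  D = -0.104706-0.231710i
d^3_{3,1}: single k=0 term ⇒ +0.070335;  D = -0.059456+0.037576i
Y_3^{m'}(θ=1.0922,φ=2.0512) and Σ D·Y over m':
  (+0.3969+0.1105i)·(+0.2894+0.0377i)  (-0.0708+0.5316i)·(-0.2124+0.3040i)  (+0.1189-0.0008i)·(-0.0080-0.0154i)  (+0.0671+0.4563i)·(-0.3333+0.0000i)  (+0.4761-0.1396i)·(+0.0080-0.0154i)  (-0.1047-0.2317i)·(-0.2124-0.3040i)  (-0.0595+0.0376i)·(-0.2894+0.0377i)
Y_3^1(R⁻¹ n̂) = -0.089922-0.181926i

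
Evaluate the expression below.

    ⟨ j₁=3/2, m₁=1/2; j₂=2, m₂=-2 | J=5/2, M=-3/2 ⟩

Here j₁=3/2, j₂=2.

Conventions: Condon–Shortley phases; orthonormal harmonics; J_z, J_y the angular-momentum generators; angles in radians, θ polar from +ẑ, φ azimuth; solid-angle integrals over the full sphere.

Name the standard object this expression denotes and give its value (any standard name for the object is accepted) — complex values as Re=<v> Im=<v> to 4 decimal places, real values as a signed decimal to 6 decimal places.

Clebsch–Gordan coefficient, +√(16/35) ≈ +0.676123

This is a Clebsch–Gordan (vector-coupling) coefficient.
j₁+j₂−J=1  J+j₁−j₂=2  J−j₁+j₂=3  j₁+j₂+J+1=7
(j₁±m₁, j₂±m₂, J±M) = (2,1,0,4,1,4)
P² = 576/35
sum k=0..0:
  [0] +1/6 = 1/6
S = 1/6
C² = P²·S² = 16/35 ; C = +0.676123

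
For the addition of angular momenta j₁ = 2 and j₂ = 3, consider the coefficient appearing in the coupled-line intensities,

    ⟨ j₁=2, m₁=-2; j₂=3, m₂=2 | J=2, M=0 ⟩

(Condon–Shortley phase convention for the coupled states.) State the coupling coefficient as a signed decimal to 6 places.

-0.597614

√[5·3!1!3!/8! · 0!4!5!1!2!2!] = √(360/7)
  +(−1)^3/∏(3,0,1,2,0,1)! = -1/12  (running -1/12)
⟨..|..⟩ = √(360/7)·(-1/12) = -0.597614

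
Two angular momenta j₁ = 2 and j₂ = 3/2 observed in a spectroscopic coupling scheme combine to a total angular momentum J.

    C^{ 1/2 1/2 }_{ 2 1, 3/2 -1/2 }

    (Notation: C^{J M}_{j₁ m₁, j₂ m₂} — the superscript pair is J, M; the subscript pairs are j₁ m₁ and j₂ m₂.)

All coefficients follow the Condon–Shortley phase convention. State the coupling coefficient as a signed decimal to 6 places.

j₁+j₂−J=3  J+j₁−j₂=1  J−j₁+j₂=0  j₁+j₂+J+1=5
(j₁±m₁, j₂±m₂, J±M) = (3,1,1,2,1,0)
P² = 6/5
sum k=1..1:
  [1] −1/2 = -1/2
S = -1/2
C² = P²·S² = 3/10 ; C = -0.547723

−√(3/10) = -0.547723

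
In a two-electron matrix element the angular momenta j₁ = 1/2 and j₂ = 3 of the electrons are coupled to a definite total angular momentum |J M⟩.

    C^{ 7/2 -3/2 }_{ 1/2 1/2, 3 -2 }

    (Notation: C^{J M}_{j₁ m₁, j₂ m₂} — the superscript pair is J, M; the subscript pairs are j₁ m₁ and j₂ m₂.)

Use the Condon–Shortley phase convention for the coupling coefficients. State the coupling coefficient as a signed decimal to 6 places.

+√(2/7) ≈ +0.534522

j₁+j₂−J=0  J+j₁−j₂=1  J−j₁+j₂=6  j₁+j₂+J+1=8
(j₁±m₁, j₂±m₂, J±M) = (1,0,1,5,2,5)
P² = 28800/7
sum k=0..0:
  [0] +1/120 = 1/120
S = 1/120
C² = P²·S² = 2/7 ; C = +0.534522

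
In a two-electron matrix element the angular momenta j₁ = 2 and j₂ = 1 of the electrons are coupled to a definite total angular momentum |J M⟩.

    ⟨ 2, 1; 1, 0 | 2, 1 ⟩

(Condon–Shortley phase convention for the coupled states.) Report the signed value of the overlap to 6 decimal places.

+0.408248  (= +√(1/6))

j₁+j₂−J=1  J+j₁−j₂=3  J−j₁+j₂=1  j₁+j₂+J+1=6
(j₁±m₁, j₂±m₂, J±M) = (3,1,1,1,3,1)
P² = 3/2
sum k=0..1:
  [0] +1/2 = 1/2
  [1] −1/6 = -1/6
S = 1/3
C² = P²·S² = 1/6 ; C = +0.408248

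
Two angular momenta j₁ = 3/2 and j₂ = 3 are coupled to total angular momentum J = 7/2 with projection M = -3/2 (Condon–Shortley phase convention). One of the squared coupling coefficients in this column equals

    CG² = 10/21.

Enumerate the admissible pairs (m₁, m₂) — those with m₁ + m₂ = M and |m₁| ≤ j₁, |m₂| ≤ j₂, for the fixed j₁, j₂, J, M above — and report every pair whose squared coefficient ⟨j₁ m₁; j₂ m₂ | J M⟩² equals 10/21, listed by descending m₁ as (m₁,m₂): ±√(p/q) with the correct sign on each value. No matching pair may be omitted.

(-3/2,0): −√(10/21)

Admissible pairs with m₁+m₂ = M = -3/2: (-3/2,0), (-1/2,-1), (1/2,-2), (3/2,-3)
  (m₁,m₂)=(3/2,-3): CG² = 2/21, CG = +√(2/21)
  (m₁,m₂)=(1/2,-2): CG² = 3/7, CG = +√(3/7)
  (m₁,m₂)=(-1/2,-1): CG² = 0/1, CG = 0
  (m₁,m₂)=(-3/2,0): CG² = 10/21, CG = −√(10/21)   ← matches the target
Pairs with CG² = 10/21: (-3/2,0): −√(10/21)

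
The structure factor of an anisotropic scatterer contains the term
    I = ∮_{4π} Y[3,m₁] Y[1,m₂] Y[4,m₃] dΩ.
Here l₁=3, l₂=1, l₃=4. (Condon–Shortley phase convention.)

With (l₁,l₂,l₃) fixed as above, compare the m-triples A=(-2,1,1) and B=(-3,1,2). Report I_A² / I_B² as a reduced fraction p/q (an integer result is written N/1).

Shared (l₁,l₂,l₃)=(3,1,4): N and (l;000)² cancel in I_A²/I_B².
A: Δ = 0!·6!·2!/9! = 1/252; Racah Σ t=0..0: t=0:+1/240 = 1/240; ⇒ 3j(3 1 4; -2 1 1)² = 1/84, sgn -1
B: Δ = 0!·6!·2!/9! = 1/252; Racah Σ t=0..0: t=0:+1/1440 = 1/1440; ⇒ 3j(3 1 4; -3 1 2)² = 1/252, sgn +1
I_A²/I_B² = (1/84)/(1/252) = 3/1

3/1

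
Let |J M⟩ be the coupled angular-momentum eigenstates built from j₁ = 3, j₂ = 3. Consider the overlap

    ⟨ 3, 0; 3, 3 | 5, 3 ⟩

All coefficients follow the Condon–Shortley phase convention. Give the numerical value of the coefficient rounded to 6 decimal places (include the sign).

j₁+j₂−J=1  J+j₁−j₂=5  J−j₁+j₂=5  j₁+j₂+J+1=12
(j₁±m₁, j₂±m₂, J±M) = (3,3,6,0,8,2)
P² = 691200
sum k=1..1:
  [1] −1/1440 = -1/1440
S = -1/1440
C² = P²·S² = 1/3 ; C = -0.577350

-0.577350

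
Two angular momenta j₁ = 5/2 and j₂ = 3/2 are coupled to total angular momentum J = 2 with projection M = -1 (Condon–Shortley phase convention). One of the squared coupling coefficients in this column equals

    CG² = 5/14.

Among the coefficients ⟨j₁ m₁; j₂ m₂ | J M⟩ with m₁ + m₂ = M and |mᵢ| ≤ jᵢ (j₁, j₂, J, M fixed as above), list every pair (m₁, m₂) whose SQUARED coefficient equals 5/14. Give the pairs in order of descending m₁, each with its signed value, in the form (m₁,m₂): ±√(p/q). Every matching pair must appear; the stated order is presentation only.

Admissible pairs with m₁+m₂ = M = -1: (-5/2,3/2), (-3/2,1/2), (-1/2,-1/2), (1/2,-3/2)
  (m₁,m₂)=(1/2,-3/2): CG² = 9/28, CG = +√(9/28)
  (m₁,m₂)=(-1/2,-1/2): CG² = 25/84, CG = −√(25/84)
  (m₁,m₂)=(-3/2,1/2): CG² = 1/42, CG = +√(1/42)
  (m₁,m₂)=(-5/2,3/2): CG² = 5/14, CG = +√(5/14)   ← matches the target
Pairs with CG² = 5/14: (-5/2,3/2): +√(5/14)

(-5/2,3/2): +√(5/14)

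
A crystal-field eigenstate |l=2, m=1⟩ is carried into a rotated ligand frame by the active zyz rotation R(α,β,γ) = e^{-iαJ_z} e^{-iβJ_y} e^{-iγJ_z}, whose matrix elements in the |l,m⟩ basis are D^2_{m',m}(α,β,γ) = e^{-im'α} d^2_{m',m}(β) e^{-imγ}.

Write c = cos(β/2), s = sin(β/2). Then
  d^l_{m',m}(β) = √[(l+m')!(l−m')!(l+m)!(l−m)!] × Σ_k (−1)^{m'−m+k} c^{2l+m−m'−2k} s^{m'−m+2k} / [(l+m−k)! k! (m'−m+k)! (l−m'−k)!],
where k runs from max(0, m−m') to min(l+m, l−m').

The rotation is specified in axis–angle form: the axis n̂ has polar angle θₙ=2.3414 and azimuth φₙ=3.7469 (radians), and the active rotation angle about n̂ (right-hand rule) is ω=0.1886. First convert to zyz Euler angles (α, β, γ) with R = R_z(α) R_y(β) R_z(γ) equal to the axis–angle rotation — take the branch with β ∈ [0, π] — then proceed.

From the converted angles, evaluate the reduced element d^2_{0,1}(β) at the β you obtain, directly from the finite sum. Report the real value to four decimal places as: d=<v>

d=0.1636

Axis–angle → zyz. n̂ = (sinθₙcosφₙ, sinθₙsinφₙ, cosθₙ) = (-0.590012, -0.408263, -0.696568), ω = 0.1886.
R = I cosω + sinω [n̂]ₓ + (1−cosω) n̂n̂ᵀ gives
  R = [+0.988441, +0.134867, -0.069255; -0.126324, +0.985223, +0.115660; +0.083830, -0.105575, +0.990872]
β = atan2(√(R₁₃²+R₂₃²), R₃₃) = 0.135221; α = atan2(R₂₃, R₁₃) mod 2π = 2.110317; γ = atan2(R₃₂, −R₃₁) mod 2π = 4.041295
d^2_{0,1}(β=0.1352) via the finite sum:
With c≡cos(β/2)=0.997715 and s≡sin(β/2)=0.067559, N=[2·2·6·1]^{1/2}=4.898979
k∈{1,2} keeps every argument non-negative
  k=1: (−1)^0·4.8990/(2)·0.9977^3·0.0676^1 = +0.164354
  k=2: (−1)^1·4.8990/(2)·0.9977^1·0.0676^3 = -0.000754
d^2_{0,1}(0.1352) = +0.164354 -0.000754 = +0.163600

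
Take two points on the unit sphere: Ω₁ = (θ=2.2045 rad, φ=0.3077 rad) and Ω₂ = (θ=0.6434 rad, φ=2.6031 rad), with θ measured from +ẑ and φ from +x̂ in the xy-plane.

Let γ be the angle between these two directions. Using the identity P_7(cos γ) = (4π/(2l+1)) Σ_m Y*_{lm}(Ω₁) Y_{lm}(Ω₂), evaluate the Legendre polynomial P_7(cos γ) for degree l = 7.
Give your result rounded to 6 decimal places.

0.216714

Term-by-term m-sum for l=7 (normalisation 4π/15 = 0.837758):
  [-7]  conj(Y_{7,-7})(Ω₁) = (-0.060757, 0.092110) ; Y_{7,-7}(Ω₂) = (0.011318, 0.008215) ; Δ = (-0.001444, 0.000543)
  [-6]  conj(Y_{7,-6})(Ω₁) = (0.082499, -0.291943) ; Y_{7,-6}(Ω₂) = (-0.069504, -0.006228) ; Δ = (-0.007552, 0.019777)
  [-5]  conj(Y_{7,-5})(Ω₁) = (0.014326, 0.443420) ; Y_{7,-5}(Ω₂) = (0.188049, -0.090636) ; Δ = (0.042884, 0.082086)
  [-4]  conj(Y_{7,-4})(Ω₁) = (-0.095212, -0.269164) ; Y_{7,-4}(Ω₂) = (-0.222852, 0.337800) ; Δ = (0.112142, 0.027821)
  [-3]  conj(Y_{7,-3})(Ω₁) = (-0.089465, -0.118249) ; Y_{7,-3}(Ω₂) = (0.020639, -0.461615) ; Δ = (-0.056432, 0.038858)
  [-2]  conj(Y_{7,-2})(Ω₁) = (0.294186, 0.207986) ; Y_{7,-2}(Ω₂) = (0.067902, 0.126144) ; Δ = (-0.006260, 0.051233)
  [-1]  conj(Y_{7,-1})(Ω₁) = (-0.001355, -0.000431) ; Y_{7,-1}(Ω₂) = (0.292431, 0.174693) ; Δ = (-0.000321, -0.000363)
  [+0]  conj(Y_{7,0})(Ω₁) = (-0.353511, -0.000000) ; Y_{7,0}(Ω₂) = (-0.262088, 0.000000) ; Δ = (0.092651, 0.000000)
  [+1]  conj(Y_{7,1})(Ω₁) = (0.001355, -0.000431) ; Y_{7,1}(Ω₂) = (-0.292431, 0.174693) ; Δ = (-0.000321, 0.000363)
  [+2]  conj(Y_{7,2})(Ω₁) = (0.294186, -0.207986) ; Y_{7,2}(Ω₂) = (0.067902, -0.126144) ; Δ = (-0.006260, -0.051233)
  [+3]  conj(Y_{7,3})(Ω₁) = (0.089465, -0.118249) ; Y_{7,3}(Ω₂) = (-0.020639, -0.461615) ; Δ = (-0.056432, -0.038858)
  [+4]  conj(Y_{7,4})(Ω₁) = (-0.095212, 0.269164) ; Y_{7,4}(Ω₂) = (-0.222852, -0.337800) ; Δ = (0.112142, -0.027821)
  [+5]  conj(Y_{7,5})(Ω₁) = (-0.014326, 0.443420) ; Y_{7,5}(Ω₂) = (-0.188049, -0.090636) ; Δ = (0.042884, -0.082086)
  [+6]  conj(Y_{7,6})(Ω₁) = (0.082499, 0.291943) ; Y_{7,6}(Ω₂) = (-0.069504, 0.006228) ; Δ = (-0.007552, -0.019777)
  [+7]  conj(Y_{7,7})(Ω₁) = (0.060757, 0.092110) ; Y_{7,7}(Ω₂) = (-0.011318, 0.008215) ; Δ = (-0.001444, -0.000543)
Σ over m = (0.258683, -0.000000); ×(4π/15) → (0.216714, -0.000000). Real part: 0.216714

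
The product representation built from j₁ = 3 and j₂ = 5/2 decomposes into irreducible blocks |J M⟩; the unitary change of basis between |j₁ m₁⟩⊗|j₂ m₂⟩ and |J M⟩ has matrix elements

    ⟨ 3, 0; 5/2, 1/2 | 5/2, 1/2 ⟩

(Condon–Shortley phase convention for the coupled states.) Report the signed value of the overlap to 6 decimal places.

√[6·3!3!2!/9! · 3!3!3!2!3!2!] = √(216/35)
  +(−1)^1/∏(1,2,2,2,1,0)! = -1/8  (running -1/8)
  +(−1)^2/∏(2,1,1,1,2,1)! = 1/4  (running 1/8)
  +(−1)^3/∏(3,0,0,0,3,2)! = -1/72  (running 1/9)
⟨..|..⟩ = √(216/35)·(1/9) = +0.276026

+√(8/105) ≈ +0.276026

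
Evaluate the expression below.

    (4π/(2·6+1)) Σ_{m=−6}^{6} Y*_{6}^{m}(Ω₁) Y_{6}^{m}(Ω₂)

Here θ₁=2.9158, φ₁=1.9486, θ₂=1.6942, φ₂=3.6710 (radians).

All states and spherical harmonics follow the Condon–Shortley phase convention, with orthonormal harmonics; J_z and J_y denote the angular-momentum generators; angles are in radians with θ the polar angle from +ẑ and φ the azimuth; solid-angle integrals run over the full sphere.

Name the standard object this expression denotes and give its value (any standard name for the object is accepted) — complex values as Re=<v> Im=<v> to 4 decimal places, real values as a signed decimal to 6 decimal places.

This sum is the spherical-harmonic addition theorem: it equals the Legendre polynomial P_l(cos γ) of the angle γ between the two directions.
Term-by-term m-sum for l=6 (normalisation 4π/13 = 0.966644):
  term(m=-6) = -0.000017+0.000022i   from Y*(Ω₁)=+0.000039-0.000047i, Y(Ω₂)=-0.461177+0.016079i
  term(m=-5) = -0.000125-0.000132i   from Y*(Ω₁)=+0.000871+0.000287i, Y(Ω₂)=-0.174515-0.094108i
  term(m=-4) = -0.002007+0.001392i   from Y*(Ω₁)=+0.000504+0.008454i, Y(Ω₂)=+0.149952+0.246325i
  term(m=-3) = -0.005176-0.010584i   from Y*(Ω₁)=-0.048068+0.022476i, Y(Ω₂)=+0.003869+0.222000i
  term(m=-2) = -0.050227+0.015714i   from Y*(Ω₁)=-0.162508-0.153103i, Y(Ω₂)=+0.115476-0.205487i
  term(m=-1) = -0.019530-0.127835i   from Y*(Ω₁)=+0.208190-0.524583i, Y(Ω₂)=+0.197764-0.115716i
  term(m=+0) = -0.119556+0.000000i   from Y*(Ω₁)=+0.540342-0.000000i, Y(Ω₂)=-0.221260+0.000000i
  term(m=+1) = -0.019530+0.127835i   from Y*(Ω₁)=-0.208190-0.524583i, Y(Ω₂)=-0.197764-0.115716i
  term(m=+2) = -0.050227-0.015714i   from Y*(Ω₁)=-0.162508+0.153103i, Y(Ω₂)=+0.115476+0.205487i
  term(m=+3) = -0.005176+0.010584i   from Y*(Ω₁)=+0.048068+0.022476i, Y(Ω₂)=-0.003869+0.222000i
  term(m=+4) = -0.002007-0.001392i   from Y*(Ω₁)=+0.000504-0.008454i, Y(Ω₂)=+0.149952-0.246325i
  term(m=+5) = -0.000125+0.000132i   from Y*(Ω₁)=-0.000871+0.000287i, Y(Ω₂)=+0.174515-0.094108i
  term(m=+6) = -0.000017-0.000022i   from Y*(Ω₁)=+0.000039+0.000047i, Y(Ω₂)=-0.461177-0.016079i
Σ over m = -0.273719-0.000000i; ×(4π/13) → -0.264589-0.000000i. Real part: -0.264589

Legendre polynomial (addition theorem), -0.264589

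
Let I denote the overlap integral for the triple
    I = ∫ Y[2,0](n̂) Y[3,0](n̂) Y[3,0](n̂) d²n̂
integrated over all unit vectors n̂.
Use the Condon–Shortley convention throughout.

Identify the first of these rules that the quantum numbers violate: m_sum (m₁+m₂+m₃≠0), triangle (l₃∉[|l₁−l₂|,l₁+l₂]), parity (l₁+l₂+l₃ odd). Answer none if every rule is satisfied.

m₁+m₂+m₃ = 0 + 0 + 0 = 0  ✓
triangle: |2−3|=1 ≤ l₃=3 ≤ 2+3=5  ✓
parity: l₁+l₂+l₃ = 8 is even  ✓

none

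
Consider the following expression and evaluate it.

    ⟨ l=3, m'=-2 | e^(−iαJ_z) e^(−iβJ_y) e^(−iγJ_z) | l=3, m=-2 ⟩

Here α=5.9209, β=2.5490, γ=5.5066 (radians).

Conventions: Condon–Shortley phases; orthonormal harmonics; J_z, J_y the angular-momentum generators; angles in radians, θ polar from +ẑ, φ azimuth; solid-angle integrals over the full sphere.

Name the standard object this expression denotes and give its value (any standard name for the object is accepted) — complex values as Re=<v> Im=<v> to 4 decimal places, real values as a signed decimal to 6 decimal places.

This is a Wigner D-matrix element — the rotation-matrix element ⟨l m'| R(α,β,γ) |l m⟩ in the angular-momentum basis.
D^3_{-2,-2}(5.9209,2.5490,5.5066) = e^{-i·-2·5.9209}·d^3_{-2,-2}(2.5490)·e^{-i·-2·5.5066}. Compute d first:
Half-angle: c=0.291980, s=0.956424. N=√(1·120·1·120)=120.000000
The bounds max(0,m−m')=0 and min(l+m,l−m')=1 give 2 terms
  k=0: (−1)^0·120.0000/(120)·0.2920^6·0.9564^0 = +0.000620
  k=1: (−1)^1·120.0000/(24)·0.2920^4·0.9564^2 = -0.033242
d^3_{-2,-2}(2.5490) = +0.000620 -0.033242 = -0.032622
Phases: e^{-i·(-2)·5.9209}=+0.748784-0.662814i, e^{-i·(-2)·5.5066}=+0.017625-0.999845i ⇒ D=+0.021189+0.024804i

Wigner D-matrix element, Re=0.0212 Im=0.0248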